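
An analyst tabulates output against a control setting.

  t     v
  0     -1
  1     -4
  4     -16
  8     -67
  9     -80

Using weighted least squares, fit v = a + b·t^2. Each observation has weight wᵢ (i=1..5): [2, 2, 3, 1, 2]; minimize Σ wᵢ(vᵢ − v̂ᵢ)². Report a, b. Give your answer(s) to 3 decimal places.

Entries of AᵀWA: Σwᵢ·1 = 10, Σwᵢ·t^2 = 276, Σwᵢ·t^2·t^2 = 17988.
Right-hand side: Σwᵢ·v = -285, Σwᵢ·t^2·v = -18024.
AᵀWA·[a, b]ᵀ = AᵀWv becomes [[10, 276]; [276, 17988]]·[a, b]ᵀ = [-285, -18024]ᵀ.
det = 10·17988 − 276² = 103704.
a = ((-285)·17988 − 276·(-18024))/103704 = -12663/8642; b = (10·(-18024) − 276·(-285))/103704 = -8465/8642.

a = -1.465, b = -0.980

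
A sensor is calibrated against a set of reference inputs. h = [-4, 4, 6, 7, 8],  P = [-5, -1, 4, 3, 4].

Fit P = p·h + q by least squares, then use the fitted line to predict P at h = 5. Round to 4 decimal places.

P̂ = 1.6207

Entries of XᵀX: Σh·h = 181, Σh = 21, Σ1 = 5.
And Σh·P = 93, ΣP = 5.
Normal equations: [[181, 21]; [21, 5]]·[p, q]ᵀ = [93, 5]ᵀ.
Eliminating q: 5·(row 1) − 21·(row 2) gives 464·p = 5·93 − 21·5 = 360, so p = 45/58.
Then q = (5 − 21·(45/58))/5 = -131/58.
At h = 5: P̂ = (45/58)·(5) + (-131/58)·(1) = 47/29.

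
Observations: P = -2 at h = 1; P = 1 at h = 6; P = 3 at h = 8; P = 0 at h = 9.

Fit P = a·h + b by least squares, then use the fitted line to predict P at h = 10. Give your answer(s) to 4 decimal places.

P̂ = 2.1842

With design matrix X, XᵀX = [[182, 24]; [24, 4]] and XᵀP = [28, 2]ᵀ.
Eliminating b: 4·(row 1) − 24·(row 2) gives 152·a = 4·28 − 24·2 = 64, so a = 8/19.
Then b = (2 − 24·(8/19))/4 = -77/38.
At h = 10: P̂ = (8/19)·(10) + (-77/38)·(1) = 83/38.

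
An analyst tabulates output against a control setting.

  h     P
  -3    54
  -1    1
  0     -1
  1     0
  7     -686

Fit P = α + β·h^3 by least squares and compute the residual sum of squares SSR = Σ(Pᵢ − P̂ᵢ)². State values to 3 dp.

SSR = 6.000

Normal-equation sums: Σ1 = 5, Σh^3 = 316, Σh^3·h^3 = 118380.
For XᵀP: ΣP = -632, Σh^3·P = -236757.
XᵀX·[α, β]ᵀ = XᵀP becomes [[5, 316]; [316, 118380]]·[α, β]ᵀ = [-632, -236757]ᵀ.
Determinant 5·118380 − 316² = 492044.
α = ((-632)·118380 − 316·(-236757))/492044 = -237/123011; β = (5·(-236757) − 316·(-632))/492044 = -984073/492044.
Residuals: 1353/492044, -491081/492044, -122774/123011, 985021/492044, -4197/492044; SSR = 2952219/492044.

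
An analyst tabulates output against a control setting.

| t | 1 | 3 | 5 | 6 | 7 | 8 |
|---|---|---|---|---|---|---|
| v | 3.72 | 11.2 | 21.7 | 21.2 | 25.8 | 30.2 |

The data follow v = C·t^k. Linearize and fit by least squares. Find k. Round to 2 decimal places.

Taking logs, ln v = k·ln t + ln C, so regress ln v on ln t.
Σln t = 8.5252, Σ(ln t)² = 15.1183, Σln v = 16.5192, Σln t·ln v = 26.4903.
Normal system: [[15.1183, 8.5252]; [8.5252, 6]]·[k, ln C]ᵀ = [26.4903, 16.5192]ᵀ.
Slope k = (n·Σln t·ln v − Σln t·Σln v)/(n·Σ(ln t)² − (Σln t)²) = (6·26.4903 − 8.5252·16.5192)/18.0313 = 1.00453; ln C = (Σln v − k·Σln t)/n = 1.32589.

k = 1.00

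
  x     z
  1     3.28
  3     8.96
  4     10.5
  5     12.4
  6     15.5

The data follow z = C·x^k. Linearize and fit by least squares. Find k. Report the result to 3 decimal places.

With ln zᵢ as the transformed response and ln xᵢ as the regressor:
Sums: Σln x = 5.8861, Σ(ln x)² = 8.9295, Σln z = 10.9905, Σln x·ln z = 14.6317.
Normal system: [[8.9295, 5.8861]; [5.8861, 5]]·[k, ln C]ᵀ = [14.6317, 10.9905]ᵀ.
Solving (det = 10.0010): k = 0.84663, ln C = 1.20144.

k = 0.847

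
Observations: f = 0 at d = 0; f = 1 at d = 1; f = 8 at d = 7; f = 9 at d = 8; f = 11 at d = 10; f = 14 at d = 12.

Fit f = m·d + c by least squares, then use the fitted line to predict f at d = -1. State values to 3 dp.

f̂ = -1.250

Compute the Gram sums: Σd·d = 358, Σd = 38, Σ1 = 6.
And Σd·f = 407, Σf = 43.
Δ = 358·6 − 38² = 704.
m = (407·6 − 38·43)/704 = 101/88; c = (358·43 − 38·407)/704 = -9/88.
At d = -1: f̂ = (101/88)·(-1) + (-9/88)·(1) = -5/4.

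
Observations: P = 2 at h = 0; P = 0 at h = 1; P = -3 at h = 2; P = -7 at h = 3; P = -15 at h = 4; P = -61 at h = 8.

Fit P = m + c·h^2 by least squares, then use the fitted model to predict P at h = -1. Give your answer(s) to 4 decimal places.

P̂ = 0.3005

Normal-equation sums: Σ1 = 6, Σh^2 = 94, Σh^2·h^2 = 4450.
Right-hand side: ΣP = -84, Σh^2·P = -4219.
Normal equations: [[6, 94]; [94, 4450]]·[m, c]ᵀ = [-84, -4219]ᵀ.
Determinant 6·4450 − 94² = 17864.
m = ((-84)·4450 − 94·(-4219))/17864 = 11393/8932; c = (6·(-4219) − 94·(-84))/17864 = -8709/8932.
At h = -1: P̂ = (11393/8932)·(1) + (-8709/8932)·(1) = 61/203.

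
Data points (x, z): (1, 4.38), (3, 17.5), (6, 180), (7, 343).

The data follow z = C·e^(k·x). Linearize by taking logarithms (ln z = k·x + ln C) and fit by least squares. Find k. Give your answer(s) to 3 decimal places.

Taking logs, ln z = k·x + ln C, so regress ln z on x.
Sums: Σx = 17.0000, Σ(x)² = 95.0000, Σln z = 15.3699, Σx·ln z = 82.0855.
Normal system: [[95.0000, 17.0000]; [17.0000, 4]]·[k, ln C]ᵀ = [82.0855, 15.3699]ᵀ.
Δ = 95.0000·4 − (17.0000)² = 91.0000; k = (82.0855·4 − 17.0000·15.3699)/91.0000 = 0.73685, ln C = (95.0000·15.3699 − 17.0000·82.0855)/91.0000 = 0.71088.

k = 0.737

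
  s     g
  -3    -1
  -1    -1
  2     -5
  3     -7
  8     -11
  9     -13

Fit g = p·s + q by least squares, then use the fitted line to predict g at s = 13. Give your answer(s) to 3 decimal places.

ĝ = -16.684

Compute the Gram sums: Σs·s = 168, Σs = 18, Σ1 = 6.
For Xᵀg: Σs·g = -232, Σg = -38.
Determinant 168·6 − 18² = 684.
p = ((-232)·6 − 18·(-38))/684 = -59/57; q = (168·(-38) − 18·(-232))/684 = -184/57.
At s = 13: ĝ = (-59/57)·(13) + (-184/57)·(1) = -317/19.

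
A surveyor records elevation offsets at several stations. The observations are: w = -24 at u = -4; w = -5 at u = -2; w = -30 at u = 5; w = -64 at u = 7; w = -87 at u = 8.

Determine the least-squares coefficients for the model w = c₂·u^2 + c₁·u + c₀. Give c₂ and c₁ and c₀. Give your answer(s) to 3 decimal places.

c₂ = -1.510, c₁ = 0.868, c₀ = 3.290

From the data, Σu^2·u^2 = 7394, Σu^2·u = 908, Σu^2 = 158, Σu·u = 158, Σu = 14, Σ1 = 5.
For Mᵀw: Σu^2·w = -9858, Σu·w = -1188, Σw = -210.
Normal equations: [[7394, 908, 158]; [908, 158, 14]; [158, 14, 5]]·[c₂, c₁, c₀]ᵀ = [-9858, -1188, -210]ᵀ.
Solving the 3×3 system (Gaussian elimination) gives c₂ = -14363/9511, c₁ = 8256/9511, c₀ = 31292/9511.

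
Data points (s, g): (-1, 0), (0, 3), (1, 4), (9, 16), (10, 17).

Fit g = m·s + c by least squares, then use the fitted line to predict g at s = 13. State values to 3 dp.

ĝ = 21.783

AᵀA·[m, c]ᵀ = Aᵀg reads: 183·m + 19·c = 318;  19·m + 5·c = 40.
det = 183·5 − 19² = 554.
m = (318·5 − 19·40)/554 = 415/277; c = (183·40 − 19·318)/554 = 639/277.
At s = 13: ĝ = (415/277)·(13) + (639/277)·(1) = 6034/277.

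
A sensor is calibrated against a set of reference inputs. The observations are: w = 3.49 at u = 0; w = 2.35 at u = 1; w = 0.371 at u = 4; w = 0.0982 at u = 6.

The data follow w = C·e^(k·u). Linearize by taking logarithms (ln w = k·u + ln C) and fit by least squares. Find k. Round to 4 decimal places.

k = -0.6028

With ln wᵢ as the transformed response and uᵢ as the regressor:
Σu = 11.0000, Σ(u)² = 53.0000, Σln w = -1.2080, Σu·ln w = -17.0363.
Equations: 53.0000·k + 11.0000·ln C = -17.0363;  11.0000·k + 4·ln C = -1.2080.
Slope k = (n·Σu·ln w − Σu·Σln w)/(n·Σ(u)² − (Σu)²) = (4·-17.0363 − 11.0000·-1.2080)/91.0000 = -0.60283; ln C = (Σln w − k·Σu)/n = 1.35578.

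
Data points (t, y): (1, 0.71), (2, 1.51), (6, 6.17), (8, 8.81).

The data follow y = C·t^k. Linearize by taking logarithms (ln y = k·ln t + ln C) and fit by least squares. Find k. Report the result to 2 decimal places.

Linearized form: ln y = k·ln t + ln C. From the 4 transformed points,
Over the data: Σln t = 4.5643, Σ(ln t)² = 8.0149, Σln y = 4.0652, Σln t·ln y = 8.0707.
Normal system: [[8.0149, 4.5643]; [4.5643, 4]]·[k, ln C]ᵀ = [8.0707, 4.0652]ᵀ.
Solving (det = 11.2265): k = 1.22282, ln C = -0.37905.

k = 1.22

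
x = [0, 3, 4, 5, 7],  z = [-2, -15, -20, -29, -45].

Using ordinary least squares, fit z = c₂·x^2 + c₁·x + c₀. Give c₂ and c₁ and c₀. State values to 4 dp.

c₂ = -0.4747, c₁ = -2.8515, c₀ = -1.9648

Entries of AᵀA: Σx^2·x^2 = 3363, Σx^2·x = 559, Σx^2 = 99, Σx·x = 99, Σx = 19, Σ1 = 5.
For Aᵀz: Σx^2·z = -3385, Σx·z = -585, Σz = -111.
AᵀA·[c₂, c₁, c₀]ᵀ = Aᵀz becomes [[3363, 559, 99]; [559, 99, 19]; [99, 19, 5]]·[c₂, c₁, c₀]ᵀ = [-3385, -585, -111]ᵀ.
Inverting the 3×3 Gram matrix, [c₂, c₁, c₀]ᵀ = [-310/653, -1862/653, -1283/653]ᵀ.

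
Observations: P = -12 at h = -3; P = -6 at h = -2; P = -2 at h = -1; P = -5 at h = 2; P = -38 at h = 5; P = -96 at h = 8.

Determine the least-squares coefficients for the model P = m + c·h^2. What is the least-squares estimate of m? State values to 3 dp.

m = 0.386

From the data, Σ1 = 6, Σh^2 = 107, Σh^2·h^2 = 4835.
For AᵀP: ΣP = -159, Σh^2·P = -7248.
Normal equations: [[6, 107]; [107, 4835]]·[m, c]ᵀ = [-159, -7248]ᵀ.
Determinant 6·4835 − 107² = 17561.
m = ((-159)·4835 − 107·(-7248))/17561 = 6771/17561; c = (6·(-7248) − 107·(-159))/17561 = -26475/17561.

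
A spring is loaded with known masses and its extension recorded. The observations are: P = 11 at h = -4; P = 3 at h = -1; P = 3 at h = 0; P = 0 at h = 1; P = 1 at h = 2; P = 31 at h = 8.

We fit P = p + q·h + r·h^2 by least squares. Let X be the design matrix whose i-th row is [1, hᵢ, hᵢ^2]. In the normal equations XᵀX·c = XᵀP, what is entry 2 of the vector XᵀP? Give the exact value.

203

Entry 2 ↔ basis h, so (XᵀP)_{2} = Σᵢ (h)·Pᵢ = (-4)·(11) + (-1)·(3) + (0)·(3) + (1)·(0) + (2)·(1) + (8)·(31) = 203.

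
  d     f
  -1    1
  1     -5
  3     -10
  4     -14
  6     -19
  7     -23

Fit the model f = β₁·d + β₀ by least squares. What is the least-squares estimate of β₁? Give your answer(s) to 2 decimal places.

β₁ = -2.95

The normal equations are: 112·β₁ + 20·β₀ = -367;  20·β₁ + 6·β₀ = -70.
det = 112·6 − 20² = 272.
β₁ = ((-367)·6 − 20·(-70))/272 = -401/136; β₀ = (112·(-70) − 20·(-367))/272 = -125/68.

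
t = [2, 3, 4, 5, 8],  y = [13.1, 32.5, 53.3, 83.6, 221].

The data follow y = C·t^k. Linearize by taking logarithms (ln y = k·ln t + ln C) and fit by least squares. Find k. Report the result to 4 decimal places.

With ln yᵢ as the transformed response and ln tᵢ as the regressor:
Σln t = 6.8669, Σ(ln t)² = 10.5236, Σln y = 19.8540, Σln t·ln y = 29.4682.
Normal system: [[10.5236, 6.8669]; [6.8669, 5]]·[k, ln C]ᵀ = [29.4682, 19.8540]ᵀ.
Solving (det = 5.4631): k = 2.01436, ln C = 1.20430.

k = 2.0144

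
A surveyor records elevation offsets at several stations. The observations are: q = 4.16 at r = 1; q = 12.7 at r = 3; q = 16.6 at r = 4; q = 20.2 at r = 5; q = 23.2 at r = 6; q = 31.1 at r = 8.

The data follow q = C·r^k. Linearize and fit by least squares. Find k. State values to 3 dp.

k = 0.964

Linearized form: ln q = k·ln r + ln C. From the 6 transformed points,
Σln r = 7.9655, Σ(ln r)² = 13.2535, Σln q = 16.3636, Σln r·ln q = 24.3054.
Normal system: [[13.2535, 7.9655]; [7.9655, 6]]·[k, ln C]ᵀ = [24.3054, 16.3636]ᵀ.
Solving (det = 16.0713): k = 0.96369, ln C = 1.44788.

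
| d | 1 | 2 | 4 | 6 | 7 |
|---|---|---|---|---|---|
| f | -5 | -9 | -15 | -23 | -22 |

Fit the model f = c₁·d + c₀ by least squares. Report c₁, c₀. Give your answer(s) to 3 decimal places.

c₁ = -3.038, c₀ = -2.646

The normal equations are: 106·c₁ + 20·c₀ = -375;  20·c₁ + 5·c₀ = -74.
Determinant 106·5 − 20² = 130.
c₁ = ((-375)·5 − 20·(-74))/130 = -79/26; c₀ = (106·(-74) − 20·(-375))/130 = -172/65.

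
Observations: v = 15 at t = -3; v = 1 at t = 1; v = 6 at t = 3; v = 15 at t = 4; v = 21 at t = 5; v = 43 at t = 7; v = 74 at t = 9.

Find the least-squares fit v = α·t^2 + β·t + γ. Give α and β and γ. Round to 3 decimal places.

α = 1.035, β = -1.284, γ = 1.667

Sums needed: Σt^2·t^2 = 10006, Σt^2·t = 1262, Σt^2 = 190, Σt·t = 190, Σt = 26, Σ1 = 7.
For Xᵀv: Σt^2·v = 9056, Σt·v = 1106, Σv = 175.
XᵀX·[α, β, γ]ᵀ = Xᵀv becomes [[10006, 1262, 190]; [1262, 190, 26]; [190, 26, 7]]·[α, β, γ]ᵀ = [9056, 1106, 175]ᵀ.
Row-reducing yields α = 86705/83748, β = -107501/83748, γ = 34892/20937.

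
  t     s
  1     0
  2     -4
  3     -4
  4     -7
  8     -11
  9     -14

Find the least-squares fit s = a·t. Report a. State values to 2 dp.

a = -1.50

Forming AᵀA = [[175]] and Aᵀs = [-262]ᵀ gives AᵀA·[a]ᵀ = Aᵀs.
Hence a = -262 / 175 ≈ -1.49714.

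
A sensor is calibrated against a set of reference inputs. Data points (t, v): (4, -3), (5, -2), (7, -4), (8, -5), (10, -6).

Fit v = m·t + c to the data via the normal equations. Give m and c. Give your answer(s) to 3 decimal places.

m = -0.614, c = 0.175

Entries of AᵀA: Σt·t = 254, Σt = 34, Σ1 = 5.
Right-hand side: Σt·v = -150, Σv = -20.
So AᵀA·[m, c]ᵀ = Aᵀv: [[254, 34]; [34, 5]]·[m, c]ᵀ = [-150, -20]ᵀ.
Eliminating c: 5·(row 1) − 34·(row 2) gives 114·m = 5·(-150) − 34·(-20) = -70, so m = -35/57.
Then c = ((-20) − 34·(-35/57))/5 = 10/57.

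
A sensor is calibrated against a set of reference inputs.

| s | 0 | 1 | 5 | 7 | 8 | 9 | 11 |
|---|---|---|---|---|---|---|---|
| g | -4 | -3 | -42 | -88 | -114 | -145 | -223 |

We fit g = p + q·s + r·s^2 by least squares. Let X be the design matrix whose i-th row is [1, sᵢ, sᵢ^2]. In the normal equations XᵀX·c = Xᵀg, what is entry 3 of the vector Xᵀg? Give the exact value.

Entry 3 ↔ basis s^2, so (Xᵀg)_{3} = Σᵢ (s^2)·gᵢ = (0)·(-4) + (1)·(-3) + (25)·(-42) + (49)·(-88) + (64)·(-114) + (81)·(-145) + (121)·(-223) = -51389.

-51389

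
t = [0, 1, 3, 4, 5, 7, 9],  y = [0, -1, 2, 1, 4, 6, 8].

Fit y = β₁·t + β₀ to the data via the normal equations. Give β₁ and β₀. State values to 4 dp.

β₁ = 0.9883, β₀ = -1.2371

Normal-equation sums: Σt·t = 181, Σt = 29, Σ1 = 7.
For Aᵀy: Σt·y = 143, Σy = 20.
Normal equations: [[181, 29]; [29, 7]]·[β₁, β₀]ᵀ = [143, 20]ᵀ.
det = 181·7 − 29² = 426.
β₁ = (143·7 − 29·20)/426 = 421/426; β₀ = (181·20 − 29·143)/426 = -527/426.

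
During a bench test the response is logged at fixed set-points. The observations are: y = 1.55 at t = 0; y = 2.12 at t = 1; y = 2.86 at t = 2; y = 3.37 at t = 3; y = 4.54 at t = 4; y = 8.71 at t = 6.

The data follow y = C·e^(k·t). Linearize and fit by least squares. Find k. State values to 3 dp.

With ln yᵢ as the transformed response and tᵢ as the regressor:
AᵀA = [[66.0000, 16.0000]; [16.0000, 6]], rhs = [25.5363, 7.1328]ᵀ  (here Σt = 16.0000, Σ(t)² = 66.0000, Σln y = 7.1328, Σt·ln y = 25.5363).
Solving (det = 140.0000): k = 0.27924, ln C = 0.44417.

k = 0.279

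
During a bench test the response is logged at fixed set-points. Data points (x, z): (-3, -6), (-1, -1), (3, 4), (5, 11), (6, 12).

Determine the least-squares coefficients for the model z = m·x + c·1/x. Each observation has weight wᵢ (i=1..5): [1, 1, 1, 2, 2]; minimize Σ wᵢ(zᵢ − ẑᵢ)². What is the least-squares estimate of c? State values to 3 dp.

c = -1.401

Entries of AᵀWA: Σwᵢ·x·x = 141, Σwᵢ·x·1/x = 7, Σwᵢ·1/x·1/x = 611/450.
Moment sums: Σwᵢ·x·z = 285, Σwᵢ·1/x·z = 191/15.
So AᵀWA·[m, c]ᵀ = AᵀWz: [[141, 7]; [7, 611/450]]·[m, c]ᵀ = [285, 191/15]ᵀ.
det = 141·(611/450) − 7² = 21367/150.
m = (285·(611/450) − 7·(191/15))/(21367/150) = 44675/21367; c = (141·(191/15) − 7·285)/(21367/150) = -29940/21367.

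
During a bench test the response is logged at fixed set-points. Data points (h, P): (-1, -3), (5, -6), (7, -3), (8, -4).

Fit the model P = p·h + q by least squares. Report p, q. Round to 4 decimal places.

p = -0.0821, q = -3.6103

The normal system XᵀX·[p, q]ᵀ = XᵀP is [[139, 19]; [19, 4]]·[p, q]ᵀ = [-80, -16]ᵀ.
Δ = 139·4 − 19² = 195.
p = ((-80)·4 − 19·(-16))/195 = -16/195; q = (139·(-16) − 19·(-80))/195 = -704/195.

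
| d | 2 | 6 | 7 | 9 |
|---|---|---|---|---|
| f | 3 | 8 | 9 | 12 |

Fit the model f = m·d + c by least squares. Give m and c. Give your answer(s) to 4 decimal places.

m = 1.2692, c = 0.3846

With design matrix X, XᵀX = [[170, 24]; [24, 4]] and Xᵀf = [225, 32]ᵀ.
det = 170·4 − 24² = 104.
m = (225·4 − 24·32)/104 = 33/26; c = (170·32 − 24·225)/104 = 5/13.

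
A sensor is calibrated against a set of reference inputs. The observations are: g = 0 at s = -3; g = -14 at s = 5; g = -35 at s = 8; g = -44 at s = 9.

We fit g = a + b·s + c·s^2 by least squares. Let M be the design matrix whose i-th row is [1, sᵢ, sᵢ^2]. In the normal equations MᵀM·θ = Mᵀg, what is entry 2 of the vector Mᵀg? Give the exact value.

-746

Entry 2 ↔ basis s, so (Mᵀg)_{2} = Σᵢ (s)·gᵢ = (-3)·(0) + (5)·(-14) + (8)·(-35) + (9)·(-44) = -746.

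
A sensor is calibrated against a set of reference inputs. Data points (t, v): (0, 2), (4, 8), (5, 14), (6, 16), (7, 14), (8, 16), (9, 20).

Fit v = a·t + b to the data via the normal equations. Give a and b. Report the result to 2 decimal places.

a = 1.91, b = 2.22

The normal equations are: 271·a + 39·b = 604;  39·a + 7·b = 90.
(Σt·t = 271, Σt = 39, Σ1 = 7, Σt·v = 604, Σv = 90.)
Δ = 271·7 − 39² = 376.
a = (604·7 − 39·90)/376 = 359/188; b = (271·90 − 39·604)/376 = 417/188.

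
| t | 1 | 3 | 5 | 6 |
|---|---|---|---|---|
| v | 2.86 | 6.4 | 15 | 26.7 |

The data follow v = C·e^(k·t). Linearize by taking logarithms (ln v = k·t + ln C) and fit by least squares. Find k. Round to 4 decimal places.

Linearized form: ln v = k·t + ln C. From the 4 transformed points,
AᵀA = [[71.0000, 15.0000]; [15.0000, 4]], rhs = [39.8679, 8.8998]ᵀ  (here Σt = 15.0000, Σ(t)² = 71.0000, Σln v = 8.8998, Σt·ln v = 39.8679).
Δ = 71.0000·4 − (15.0000)² = 59.0000; k = (39.8679·4 − 15.0000·8.8998)/59.0000 = 0.44024, ln C = (71.0000·8.8998 − 15.0000·39.8679)/59.0000 = 0.57405.

k = 0.4402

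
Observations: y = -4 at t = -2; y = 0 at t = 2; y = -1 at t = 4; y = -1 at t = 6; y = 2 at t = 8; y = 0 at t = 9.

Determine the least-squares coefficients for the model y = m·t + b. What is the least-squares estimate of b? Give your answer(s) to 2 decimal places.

b = -2.39

The normal equations are: 205·m + 27·b = 14;  27·m + 6·b = -4.
(Σt·t = 205, Σt = 27, Σ1 = 6, Σt·y = 14, Σy = -4.)
Δ = 205·6 − 27² = 501.
m = (14·6 − 27·(-4))/501 = 64/167; b = (205·(-4) − 27·14)/501 = -1198/501.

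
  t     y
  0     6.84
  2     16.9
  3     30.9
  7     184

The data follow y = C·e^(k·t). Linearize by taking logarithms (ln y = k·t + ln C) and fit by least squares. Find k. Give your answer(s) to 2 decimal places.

k = 0.47

Linearized form: ln y = k·t + ln C. From the 4 transformed points,
Σt = 12.0000, Σ(t)² = 62.0000, Σln y = 13.3958, Σt·ln y = 52.4514.
Equations: 62.0000·k + 12.0000·ln C = 52.4514;  12.0000·k + 4·ln C = 13.3958.
Δ = 62.0000·4 − (12.0000)² = 104.0000; k = (52.4514·4 − 12.0000·13.3958)/104.0000 = 0.47169, ln C = (62.0000·13.3958 − 12.0000·52.4514)/104.0000 = 1.93386.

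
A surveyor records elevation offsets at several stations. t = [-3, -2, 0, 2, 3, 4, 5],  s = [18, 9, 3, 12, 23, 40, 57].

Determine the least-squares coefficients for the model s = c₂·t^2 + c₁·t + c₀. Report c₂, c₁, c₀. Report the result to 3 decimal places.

c₂ = 2.014, c₁ = 0.911, c₀ = 2.690

Setting ∂/∂c₂ … = 0 gives: 1075·c₂ + 189·c₁ + 67·c₀ = 2518;  189·c₂ + 67·c₁ + 9·c₀ = 466;  67·c₂ + 9·c₁ + 7·c₀ = 162.
Inverting the 3×3 Gram matrix, [c₂, c₁, c₀]ᵀ = [11863/5889, 1789/1963, 15842/5889]ᵀ.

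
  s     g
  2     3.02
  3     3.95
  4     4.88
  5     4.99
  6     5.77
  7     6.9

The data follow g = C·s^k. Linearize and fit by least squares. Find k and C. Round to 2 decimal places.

With ln gᵢ as the transformed response and ln sᵢ as the regressor:
Σln s = 8.5252, Σ(ln s)² = 13.1965, Σln g = 9.3557, Σln s·ln g = 13.9588.
Equations: 13.1965·k + 8.5252·ln C = 13.9588;  8.5252·k + 6·ln C = 9.3557.
Slope k = (n·Σln s·ln g − Σln s·Σln g)/(n·Σ(ln s)² − (Σln s)²) = (6·13.9588 − 8.5252·9.3557)/6.5005 = 0.61432; ln C = (Σln g − k·Σln s)/n = 0.68643, so C = exp(0.68643) = 1.98661.

k = 0.61, C = 1.99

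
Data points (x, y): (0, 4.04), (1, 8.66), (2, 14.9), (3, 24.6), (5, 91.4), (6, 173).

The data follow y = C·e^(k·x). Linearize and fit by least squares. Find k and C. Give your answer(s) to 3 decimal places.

k = 0.614, C = 4.258

Taking logs, ln y = k·x + ln C, so regress ln y on x.
Σx = 17.0000, Σ(x)² = 75.0000, Σln y = 19.1276, Σx·ln y = 70.6657.
Equations: 75.0000·k + 17.0000·ln C = 70.6657;  17.0000·k + 6·ln C = 19.1276.
Solving (det = 161.0000): k = 0.61382, ln C = 1.44878, so C = exp(1.44878) = 4.25793.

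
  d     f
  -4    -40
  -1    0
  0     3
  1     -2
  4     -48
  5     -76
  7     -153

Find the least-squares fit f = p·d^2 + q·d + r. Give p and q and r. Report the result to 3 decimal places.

p = -3.004, q = -1.070, r = 3.041

With design matrix X, XᵀX = [[3540, 468, 108]; [468, 108, 12]; [108, 12, 7]] and Xᵀf = [-10807, -1485, -316]ᵀ.
Row-reducing yields p = -12239/4074, q = -8717/8148, r = 295/97.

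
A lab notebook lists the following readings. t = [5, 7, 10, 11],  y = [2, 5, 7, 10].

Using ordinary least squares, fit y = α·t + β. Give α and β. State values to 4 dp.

α = 1.1868, β = -3.7912

With design matrix A, AᵀA = [[295, 33]; [33, 4]] and Aᵀy = [225, 24]ᵀ.
det = 295·4 − 33² = 91.
α = (225·4 − 33·24)/91 = 108/91; β = (295·24 − 33·225)/91 = -345/91.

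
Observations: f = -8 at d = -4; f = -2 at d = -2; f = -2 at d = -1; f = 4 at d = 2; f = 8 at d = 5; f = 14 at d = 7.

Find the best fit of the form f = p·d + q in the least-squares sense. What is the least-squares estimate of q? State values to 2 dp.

q = 0.18

XᵀX·[p, q]ᵀ = Xᵀf reads: 99·p + 7·q = 184;  7·p + 6·q = 14.
det = 99·6 − 7² = 545.
p = (184·6 − 7·14)/545 = 1006/545; q = (99·14 − 7·184)/545 = 98/545.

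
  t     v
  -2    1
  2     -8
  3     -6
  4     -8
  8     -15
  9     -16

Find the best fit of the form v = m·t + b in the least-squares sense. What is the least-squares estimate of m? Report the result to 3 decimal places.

m = -1.512

Entries of MᵀM: Σt·t = 178, Σt = 24, Σ1 = 6.
And Σt·v = -332, Σv = -52.
MᵀM·[m, b]ᵀ = Mᵀv becomes [[178, 24]; [24, 6]]·[m, b]ᵀ = [-332, -52]ᵀ.
Eliminating b: 6·(row 1) − 24·(row 2) gives 492·m = 6·(-332) − 24·(-52) = -744, so m = -62/41.
Then b = ((-52) − 24·(-62/41))/6 = -322/123.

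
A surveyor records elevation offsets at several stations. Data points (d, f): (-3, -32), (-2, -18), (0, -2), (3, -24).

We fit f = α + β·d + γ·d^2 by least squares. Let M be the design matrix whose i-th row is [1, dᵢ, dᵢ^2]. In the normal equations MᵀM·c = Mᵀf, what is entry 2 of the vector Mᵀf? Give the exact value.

Entry 2 ↔ basis d, so (Mᵀf)_{2} = Σᵢ (d)·fᵢ = (-3)·(-32) + (-2)·(-18) + (0)·(-2) + (3)·(-24) = 60.

60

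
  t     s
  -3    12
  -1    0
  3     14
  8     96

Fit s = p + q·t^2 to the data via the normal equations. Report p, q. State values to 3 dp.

p = -0.963, q = 1.516

From the data, Σ1 = 4, Σt^2 = 83, Σt^2·t^2 = 4259.
And Σs = 122, Σt^2·s = 6378.
AᵀA·[p, q]ᵀ = Aᵀs becomes [[4, 83]; [83, 4259]]·[p, q]ᵀ = [122, 6378]ᵀ.
Eliminating q: 4259·(row 1) − 83·(row 2) gives 10147·p = 4259·122 − 83·6378 = -9776, so p = -9776/10147.
Then q = (6378 − 83·(-9776/10147))/4259 = 15386/10147.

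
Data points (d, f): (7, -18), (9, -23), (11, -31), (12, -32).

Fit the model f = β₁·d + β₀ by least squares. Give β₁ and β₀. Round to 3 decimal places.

With design matrix M, MᵀM = [[395, 39]; [39, 4]] and Mᵀf = [-1058, -104]ᵀ.
Δ = 395·4 − 39² = 59.
β₁ = ((-1058)·4 − 39·(-104))/59 = -176/59; β₀ = (395·(-104) − 39·(-1058))/59 = 182/59.

β₁ = -2.983, β₀ = 3.085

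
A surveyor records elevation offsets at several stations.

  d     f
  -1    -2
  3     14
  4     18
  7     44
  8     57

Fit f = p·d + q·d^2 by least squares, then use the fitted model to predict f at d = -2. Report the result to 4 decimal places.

Forming AᵀA = [[139, 945]; [945, 6835]] and Aᵀf = [880, 6216]ᵀ gives AᵀA·[p, q]ᵀ = Aᵀf.
Eliminating q: 6835·(row 1) − 945·(row 2) gives 57040·p = 6835·880 − 945·6216 = 140680, so p = 3517/1426.
Then q = (6216 − 945·(3517/1426))/6835 = 4053/7130.
At d = -2: f̂ = (3517/1426)·(-2) + (4053/7130)·(4) = -9479/3565.

f̂ = -2.6589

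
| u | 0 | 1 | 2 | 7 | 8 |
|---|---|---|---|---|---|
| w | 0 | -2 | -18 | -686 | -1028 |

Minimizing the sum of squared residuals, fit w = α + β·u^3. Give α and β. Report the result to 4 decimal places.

AᵀA·[α, β]ᵀ = Aᵀw reads: 5·α + 864·β = -1734;  864·α + 379858·β = -761780.
Determinant 5·379858 − 864² = 1152794.
α = ((-1734)·379858 − 864·(-761780))/1152794 = -247926/576397; β = (5·(-761780) − 864·(-1734))/1152794 = -1155362/576397.

α = -0.4301, β = -2.0045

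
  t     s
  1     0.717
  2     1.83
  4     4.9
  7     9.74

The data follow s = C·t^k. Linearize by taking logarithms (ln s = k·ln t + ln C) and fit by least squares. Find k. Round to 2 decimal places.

k = 1.35

With ln sᵢ as the transformed response and ln tᵢ as the regressor:
AᵀA = [[6.1888, 4.0254]; [4.0254, 4]], rhs = [7.0514, 4.1371]ᵀ  (here Σln t = 4.0254, Σ(ln t)² = 6.1888, Σln s = 4.1371, Σln t·ln s = 7.0514).
Slope k = (n·Σln t·ln s − Σln t·Σln s)/(n·Σ(ln t)² − (Σln t)²) = (4·7.0514 − 4.0254·4.1371)/8.5519 = 1.35084; ln C = (Σln s − k·Σln t)/n = -0.32512.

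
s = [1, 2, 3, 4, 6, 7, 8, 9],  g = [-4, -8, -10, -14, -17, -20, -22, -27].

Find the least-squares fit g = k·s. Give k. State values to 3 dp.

Entries of MᵀM: Σs·s = 260.
Right-hand side: Σs·g = -767.
k = (-767)/260 = -2.95.

k = -2.950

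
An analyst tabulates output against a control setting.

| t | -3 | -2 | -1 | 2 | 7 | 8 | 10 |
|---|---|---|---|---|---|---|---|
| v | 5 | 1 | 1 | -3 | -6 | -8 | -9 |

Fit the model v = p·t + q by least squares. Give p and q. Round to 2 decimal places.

MᵀM·[p, q]ᵀ = Mᵀv reads: 231·p + 21·q = -220;  21·p + 7·q = -19.
Δ = 231·7 − 21² = 1176.
p = ((-220)·7 − 21·(-19))/1176 = -163/168; q = (231·(-19) − 21·(-220))/1176 = 11/56.

p = -0.97, q = 0.20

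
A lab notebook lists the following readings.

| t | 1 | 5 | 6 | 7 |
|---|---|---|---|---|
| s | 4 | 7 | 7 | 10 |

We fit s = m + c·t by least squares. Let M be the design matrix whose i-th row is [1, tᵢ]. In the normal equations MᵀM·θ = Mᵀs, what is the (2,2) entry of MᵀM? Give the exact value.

111

Row 2 ↔ basis t, column 2 ↔ basis t, so (MᵀM)_{2,2} = Σᵢ (t)·(t) = (1)·(1) + (5)·(5) + (6)·(6) + (7)·(7) = 111.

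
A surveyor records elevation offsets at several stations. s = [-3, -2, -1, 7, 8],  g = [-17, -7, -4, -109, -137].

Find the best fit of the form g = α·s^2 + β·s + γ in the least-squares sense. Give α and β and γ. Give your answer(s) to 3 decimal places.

α = -1.901, β = -1.575, γ = -3.681

Setting ∂/∂α … = 0 gives: 6595·α + 819·β + 127·γ = -14294;  819·α + 127·β + 9·γ = -1790;  127·α + 9·β + 5·γ = -274.
Solving the 3×3 system (Gaussian elimination) gives α = -58776/30919, β = -48686/30919, γ = -113816/30919.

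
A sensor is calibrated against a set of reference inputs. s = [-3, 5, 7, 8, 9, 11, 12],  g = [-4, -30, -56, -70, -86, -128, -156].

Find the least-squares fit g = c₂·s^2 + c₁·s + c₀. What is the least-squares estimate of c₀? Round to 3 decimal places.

c₀ = 1.258

Normal-equation sums: Σs^2·s^2 = 49141, Σs^2·s = 4741, Σs^2 = 493, Σs·s = 493, Σs = 49, Σ1 = 7.
And Σs^2·g = -52928, Σs·g = -5144, Σg = -530.
AᵀA·[c₂, c₁, c₀]ᵀ = Aᵀg becomes [[49141, 4741, 493]; [4741, 493, 49]; [493, 49, 7]]·[c₂, c₁, c₀]ᵀ = [-52928, -5144, -530]ᵀ.
Solving the 3×3 system (Gaussian elimination) gives c₂ = -9533/9700, c₁ = -53741/48500, c₀ = 30511/24250.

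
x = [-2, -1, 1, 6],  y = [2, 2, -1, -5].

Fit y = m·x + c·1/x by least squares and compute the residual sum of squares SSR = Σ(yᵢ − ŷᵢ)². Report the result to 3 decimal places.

The normal system MᵀM·[m, c]ᵀ = Mᵀy is [[42, 4]; [4, 41/18]]·[m, c]ᵀ = [-37, -29/6]ᵀ.
Eliminating c: (41/18)·(row 1) − 4·(row 2) gives (239/3)·m = (41/18)·(-37) − 4·(-29/6) = -1169/18, so m = -1169/1434.
Then c = ((-29/6) − 4·(-1169/1434))/(41/18) = -165/239.
Residuals: 35/1434, 709/1434, 725/1434, 3/478; SSR = 359/717.

SSR = 0.501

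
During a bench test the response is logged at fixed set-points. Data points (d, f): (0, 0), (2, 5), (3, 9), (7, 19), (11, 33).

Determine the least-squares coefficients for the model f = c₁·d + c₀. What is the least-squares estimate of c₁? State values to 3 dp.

The normal system MᵀM·[c₁, c₀]ᵀ = Mᵀf is [[183, 23]; [23, 5]]·[c₁, c₀]ᵀ = [533, 66]ᵀ.
det = 183·5 − 23² = 386.
c₁ = (533·5 − 23·66)/386 = 1147/386; c₀ = (183·66 − 23·533)/386 = -181/386.

c₁ = 2.972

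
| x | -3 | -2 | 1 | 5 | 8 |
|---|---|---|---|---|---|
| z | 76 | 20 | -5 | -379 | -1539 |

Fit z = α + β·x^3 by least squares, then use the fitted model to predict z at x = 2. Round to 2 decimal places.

ẑ = -27.76

Setting ∂/∂α … = 0 gives: 5·α + 603·β = -1827;  603·α + 278563·β = -837560.
(Σ1 = 5, Σx^3 = 603, Σx^3·x^3 = 278563, Σz = -1827, Σx^3·z = -837560.)
Δ = 5·278563 − 603² = 1029206.
α = ((-1827)·278563 − 603·(-837560))/1029206 = -3885921/1029206; β = (5·(-837560) − 603·(-1827))/1029206 = -3086119/1029206.
At x = 2: ẑ = (-3885921/1029206)·(1) + (-3086119/1029206)·(8) = -28574873/1029206.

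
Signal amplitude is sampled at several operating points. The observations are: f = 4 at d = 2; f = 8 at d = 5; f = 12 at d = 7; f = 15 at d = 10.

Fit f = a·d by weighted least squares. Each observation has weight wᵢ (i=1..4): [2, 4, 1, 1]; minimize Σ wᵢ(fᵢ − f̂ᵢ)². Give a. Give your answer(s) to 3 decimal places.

a = 1.595

From the data, Σwᵢ·d·d = 257.
Right-hand side: Σwᵢ·d·f = 410.
Normal equations: [[257]]·[a]ᵀ = [410]ᵀ.
a = 410/257 = 1.59533.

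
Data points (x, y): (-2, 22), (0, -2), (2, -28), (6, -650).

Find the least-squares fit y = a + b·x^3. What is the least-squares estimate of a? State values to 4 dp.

a = -2.6415

The normal system MᵀM·[a, b]ᵀ = Mᵀy is [[4, 216]; [216, 46784]]·[a, b]ᵀ = [-658, -140800]ᵀ.
Δ = 4·46784 − 216² = 140480.
a = ((-658)·46784 − 216·(-140800))/140480 = -5798/2195; b = (4·(-140800) − 216·(-658))/140480 = -26317/8780.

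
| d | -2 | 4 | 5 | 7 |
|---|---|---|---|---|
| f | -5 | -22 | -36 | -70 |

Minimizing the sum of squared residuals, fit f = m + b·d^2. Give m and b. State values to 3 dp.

XᵀX·[m, b]ᵀ = Xᵀf reads: 4·m + 94·b = -133;  94·m + 3298·b = -4702.
(Σ1 = 4, Σd^2 = 94, Σd^2·d^2 = 3298, Σf = -133, Σd^2·f = -4702.)
Δ = 4·3298 − 94² = 4356.
m = ((-133)·3298 − 94·(-4702))/4356 = 559/726; b = (4·(-4702) − 94·(-133))/4356 = -1051/726.

m = 0.770, b = -1.448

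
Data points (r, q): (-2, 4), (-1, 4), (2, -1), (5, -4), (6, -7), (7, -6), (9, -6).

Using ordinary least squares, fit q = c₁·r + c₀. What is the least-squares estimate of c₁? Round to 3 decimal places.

Forming AᵀA = [[200, 26]; [26, 7]] and Aᵀq = [-172, -16]ᵀ gives AᵀA·[c₁, c₀]ᵀ = Aᵀq.
Eliminating c₀: 7·(row 1) − 26·(row 2) gives 724·c₁ = 7·(-172) − 26·(-16) = -788, so c₁ = -197/181.
Then c₀ = ((-16) − 26·(-197/181))/7 = 318/181.

c₁ = -1.088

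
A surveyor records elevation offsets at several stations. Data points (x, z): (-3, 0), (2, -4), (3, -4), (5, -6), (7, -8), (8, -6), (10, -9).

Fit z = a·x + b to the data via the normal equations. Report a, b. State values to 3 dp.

Compute the Gram sums: Σx·x = 260, Σx = 32, Σ1 = 7.
And Σx·z = -244, Σz = -37.
Eliminating b: 7·(row 1) − 32·(row 2) gives 796·a = 7·(-244) − 32·(-37) = -524, so a = -131/199.
Then b = ((-37) − 32·(-131/199))/7 = -453/199.

a = -0.658, b = -2.276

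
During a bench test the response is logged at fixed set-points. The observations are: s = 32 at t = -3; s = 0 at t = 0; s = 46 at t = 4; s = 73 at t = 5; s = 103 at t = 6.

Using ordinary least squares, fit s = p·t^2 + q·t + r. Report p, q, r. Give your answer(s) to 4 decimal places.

p = 3.0455, q = -1.0699, r = 0.9860

MᵀM·[p, q, r]ᵀ = Mᵀs reads: 2258·p + 378·q + 86·r = 6557;  378·p + 86·q + 12·r = 1071;  86·p + 12·q + 5·r = 254.
Inverting the 3×3 Gram matrix, [p, q, r]ᵀ = [67/22, -153/143, 141/143]ᵀ.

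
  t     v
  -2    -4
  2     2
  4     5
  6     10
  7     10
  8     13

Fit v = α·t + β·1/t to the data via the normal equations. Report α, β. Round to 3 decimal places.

From the data, Σt·t = 173, Σt·1/t = 6, Σ1/t·1/t = 17677/28224.
For Aᵀv: Σt·v = 266, Σ1/t·v = 1507/168.
Determinant 173·(17677/28224) − 6² = 2042057/28224.
α = (266·(17677/28224) − 6·(1507/168))/(2042057/28224) = 3183026/2042057; β = (173·(1507/168) − 6·266)/(2042057/28224) = -1246056/2042057.

α = 1.559, β = -0.610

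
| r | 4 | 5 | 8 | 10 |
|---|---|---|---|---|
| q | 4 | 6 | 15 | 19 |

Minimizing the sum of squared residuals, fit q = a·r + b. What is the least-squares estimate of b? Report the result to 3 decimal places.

From the data, Σr·r = 205, Σr = 27, Σ1 = 4.
Right-hand side: Σr·q = 356, Σq = 44.
Determinant 205·4 − 27² = 91.
a = (356·4 − 27·44)/91 = 236/91; b = (205·44 − 27·356)/91 = -592/91.

b = -6.505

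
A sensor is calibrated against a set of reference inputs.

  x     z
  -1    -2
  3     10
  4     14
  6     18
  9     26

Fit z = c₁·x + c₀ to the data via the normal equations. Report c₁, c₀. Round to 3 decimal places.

With design matrix A, AᵀA = [[143, 21]; [21, 5]] and Aᵀz = [430, 66]ᵀ.
Eliminating c₀: 5·(row 1) − 21·(row 2) gives 274·c₁ = 5·430 − 21·66 = 764, so c₁ = 382/137.
Then c₀ = (66 − 21·(382/137))/5 = 204/137.

c₁ = 2.788, c₀ = 1.489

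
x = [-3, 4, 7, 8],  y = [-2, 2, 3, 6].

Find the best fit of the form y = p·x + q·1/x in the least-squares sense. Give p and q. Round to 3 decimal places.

With design matrix A, AᵀA = [[138, 4]; [4, 5917/28224]] and Aᵀy = [83, 197/84]ᵀ.
Eliminating q: (5917/28224)·(row 1) − 4·(row 2) gives (60827/4704)·p = (5917/28224)·83 − 4·(197/84) = 226343/28224, so p = 17411/28074.
Then q = ((197/84) − 4·(17411/28074))/(5917/28224) = -3024/4679.

p = 0.620, q = -0.646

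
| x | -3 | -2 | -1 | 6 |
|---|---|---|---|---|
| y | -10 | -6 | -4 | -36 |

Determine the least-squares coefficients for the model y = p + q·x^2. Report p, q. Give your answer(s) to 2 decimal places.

p = -2.39, q = -0.93

With design matrix M, MᵀM = [[4, 50]; [50, 1394]] and Mᵀy = [-56, -1414]ᵀ.
det = 4·1394 − 50² = 3076.
p = ((-56)·1394 − 50·(-1414))/3076 = -1841/769; q = (4·(-1414) − 50·(-56))/3076 = -714/769.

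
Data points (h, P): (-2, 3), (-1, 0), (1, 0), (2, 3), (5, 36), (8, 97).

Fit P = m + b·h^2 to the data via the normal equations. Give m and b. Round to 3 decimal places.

m = -2.409, b = 1.550

From the data, Σ1 = 6, Σh^2 = 99, Σh^2·h^2 = 4755.
Right-hand side: ΣP = 139, Σh^2·P = 7132.
AᵀA·[m, b]ᵀ = AᵀP becomes [[6, 99]; [99, 4755]]·[m, b]ᵀ = [139, 7132]ᵀ.
Eliminating b: 4755·(row 1) − 99·(row 2) gives 18729·m = 4755·139 − 99·7132 = -45123, so m = -15041/6243.
Then b = (7132 − 99·(-15041/6243))/4755 = 9677/6243.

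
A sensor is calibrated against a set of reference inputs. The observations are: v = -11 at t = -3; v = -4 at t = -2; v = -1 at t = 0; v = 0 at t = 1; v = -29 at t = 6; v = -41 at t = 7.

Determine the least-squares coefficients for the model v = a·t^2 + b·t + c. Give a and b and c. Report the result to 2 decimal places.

Setting ∂/∂a … = 0 gives: 3795·a + 525·b + 99·c = -3168;  525·a + 99·b + 9·c = -420;  99·a + 9·b + 6·c = -86.
Row-reducing yields a = -2221/2392, b = 1639/2392, c = -73/1794.

a = -0.93, b = 0.69, c = -0.04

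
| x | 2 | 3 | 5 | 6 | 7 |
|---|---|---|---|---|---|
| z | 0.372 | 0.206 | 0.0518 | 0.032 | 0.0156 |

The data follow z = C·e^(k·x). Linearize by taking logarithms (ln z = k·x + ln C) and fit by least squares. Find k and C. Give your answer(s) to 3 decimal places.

k = -0.633, C = 1.331

Let Y = ln z. Fitting Y = k·x + ln C by least squares:
Σx = 23.0000, Σ(x)² = 123.0000, Σln z = -13.1316, Σx·ln z = -71.2947.
Equations: 123.0000·k + 23.0000·ln C = -71.2947;  23.0000·k + 5·ln C = -13.1316.
Slope k = (n·Σx·ln z − Σx·Σln z)/(n·Σ(x)² − (Σx)²) = (5·-71.2947 − 23.0000·-13.1316)/86.0000 = -0.63310; ln C = (Σln z − k·Σx)/n = 0.28593, so C = exp(0.28593) = 1.33100.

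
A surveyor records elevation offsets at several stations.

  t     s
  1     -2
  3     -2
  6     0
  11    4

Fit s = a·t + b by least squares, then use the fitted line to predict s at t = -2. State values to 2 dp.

ŝ = -4.60

With design matrix M, MᵀM = [[167, 21]; [21, 4]] and Mᵀs = [36, 0]ᵀ.
det = 167·4 − 21² = 227.
a = (36·4 − 21·0)/227 = 144/227; b = (167·0 − 21·36)/227 = -756/227.
At t = -2: ŝ = (144/227)·(-2) + (-756/227)·(1) = -1044/227.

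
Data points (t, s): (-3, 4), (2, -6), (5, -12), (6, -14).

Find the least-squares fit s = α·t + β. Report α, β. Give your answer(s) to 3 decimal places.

α = -2.000, β = -2.000

Entries of XᵀX: Σt·t = 74, Σt = 10, Σ1 = 4.
Moment sums: Σt·s = -168, Σs = -28.
det = 74·4 − 10² = 196.
α = ((-168)·4 − 10·(-28))/196 = -2; β = (74·(-28) − 10·(-168))/196 = -2.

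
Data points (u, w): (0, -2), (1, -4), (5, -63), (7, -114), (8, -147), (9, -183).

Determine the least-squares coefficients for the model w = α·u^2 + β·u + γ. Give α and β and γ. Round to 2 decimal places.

α = -2.00, β = -2.20, γ = -1.11

Entries of MᵀM: Σu^2·u^2 = 13684, Σu^2·u = 1710, Σu^2 = 220, Σu·u = 220, Σu = 30, Σ1 = 6.
Right-hand side: Σu^2·w = -31396, Σu·w = -3940, Σw = -513.
Normal equations: [[13684, 1710, 220]; [1710, 220, 30]; [220, 30, 6]]·[α, β, γ]ᵀ = [-31396, -3940, -513]ᵀ.
Inverting the 3×3 Gram matrix, [α, β, γ]ᵀ = [-12681/6334, -6956/3167, -7027/6334]ᵀ.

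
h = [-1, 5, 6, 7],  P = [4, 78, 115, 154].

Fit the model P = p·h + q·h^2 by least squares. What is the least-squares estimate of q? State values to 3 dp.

Sums needed: Σh·h = 111, Σh·h^2 = 683, Σh^2·h^2 = 4323.
And Σh·P = 2154, Σh^2·P = 13640.
Δ = 111·4323 − 683² = 13364.
p = (2154·4323 − 683·13640)/13364 = -2189/6682; q = (111·13640 − 683·2154)/13364 = 21429/6682.

q = 3.207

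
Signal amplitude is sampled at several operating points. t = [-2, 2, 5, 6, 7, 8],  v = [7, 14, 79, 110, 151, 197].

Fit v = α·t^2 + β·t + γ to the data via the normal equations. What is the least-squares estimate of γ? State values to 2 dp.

From the data, Σt^2·t^2 = 8450, Σt^2·t = 1196, Σt^2 = 182, Σt·t = 182, Σt = 26, Σ1 = 6.
And Σt^2·v = 26026, Σt·v = 3702, Σv = 558.
So MᵀM·[α, β, γ]ᵀ = Mᵀv: [[8450, 1196, 182]; [1196, 182, 26]; [182, 26, 6]]·[α, β, γ]ᵀ = [26026, 3702, 558]ᵀ.
Solving the 3×3 system (Gaussian elimination) gives α = 566/195, β = 22/15, γ = -7/5.

γ = -1.40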